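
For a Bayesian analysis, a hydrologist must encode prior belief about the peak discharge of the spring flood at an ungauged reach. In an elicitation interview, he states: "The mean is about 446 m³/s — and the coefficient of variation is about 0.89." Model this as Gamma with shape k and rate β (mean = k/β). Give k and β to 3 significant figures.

For Gamma(k, rate β): mean = k/β, variance = k/β², so CV = 1/√k.
CV = 0.89, hence k = 1/CV² = 1.26.
Then β = k/mean = 1.26/446 = 0.00283.

k ≈ 1.26, β ≈ 0.00283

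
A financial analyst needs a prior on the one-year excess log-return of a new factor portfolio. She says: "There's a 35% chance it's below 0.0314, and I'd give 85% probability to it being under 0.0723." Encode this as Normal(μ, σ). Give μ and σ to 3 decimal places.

For Normal(μ,σ), the p-quantile is μ + z_p·σ. Here z_{0.35} = -0.3853, z_{0.85} = 1.036.
So 0.0314 = μ − 0.3853σ and 0.0723 = μ + 1.036σ.
Subtracting: σ = (0.0723 − 0.0314)/(1.036 − (-0.3853)) = 0.029.
Then μ = 0.0314 − (-0.3853)·0.029 = 0.042.

μ = 0.042, σ = 0.029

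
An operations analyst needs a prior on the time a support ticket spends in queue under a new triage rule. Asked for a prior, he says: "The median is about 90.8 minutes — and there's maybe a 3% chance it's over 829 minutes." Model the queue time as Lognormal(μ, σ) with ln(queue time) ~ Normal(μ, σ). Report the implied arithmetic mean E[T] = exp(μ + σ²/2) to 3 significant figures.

E[T] ≈ 181 minutes

If T ~ Lognormal(μ,σ) then ln T ~ Normal(μ,σ), so the p-quantile of ln T is μ + z_p·σ.
ln(90.8) = 4.509 and ln(829) = 6.72; z_{0.5} = 0, z_{0.97} = 1.881.
σ = (6.72 − 4.509)/(1.881 − (0)) = 1.176.
μ = 4.509 − (0)·1.176 = 4.509.
E[T] = exp(μ + σ²/2) = exp(4.509 + 0.6913) = 181 minutes.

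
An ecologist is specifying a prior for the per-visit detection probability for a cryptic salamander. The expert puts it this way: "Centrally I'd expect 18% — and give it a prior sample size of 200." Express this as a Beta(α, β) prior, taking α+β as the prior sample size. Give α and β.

Under the effective-sample-size interpretation, Beta(α, β) has prior mean α/(α+β) and prior sample size α+β.
So α+β = 200 and α/(α+β) = 0.18, giving α = 0.18·200 = 36 and β = 200 − 36 = 164.

α = 36, β = 164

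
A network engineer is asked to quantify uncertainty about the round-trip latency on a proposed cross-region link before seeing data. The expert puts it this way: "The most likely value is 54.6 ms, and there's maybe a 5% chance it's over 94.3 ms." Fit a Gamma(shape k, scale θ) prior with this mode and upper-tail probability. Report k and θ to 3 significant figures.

Gamma(k,θ) with k>1 has mode (k−1)θ, so θ = 54.6/(k−1).
Need P(X < 94.3) = 0.95 with θ tied to k this way. Start at k = 2, θ = 54.6: P(X<94.3) ≈ 0.515.
Too low — raise k to concentrate. Iterating converges to k ≈ 10.3.
Then θ = 54.6/(10.3−1) ≈ 5.84.

k ≈ 10.3, θ ≈ 5.84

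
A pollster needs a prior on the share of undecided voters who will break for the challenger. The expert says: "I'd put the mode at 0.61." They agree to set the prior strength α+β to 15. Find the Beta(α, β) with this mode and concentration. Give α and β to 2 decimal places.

For α,β > 1 the Beta mode is (α−1)/(α+β−2). With α+β = 15, the mode is (α−1)/13.
Set (α−1)/13 = 0.61 → α = 1 + 0.61·13 = 8.93.
β = 15 − α = 6.07.

α = 8.93, β = 6.07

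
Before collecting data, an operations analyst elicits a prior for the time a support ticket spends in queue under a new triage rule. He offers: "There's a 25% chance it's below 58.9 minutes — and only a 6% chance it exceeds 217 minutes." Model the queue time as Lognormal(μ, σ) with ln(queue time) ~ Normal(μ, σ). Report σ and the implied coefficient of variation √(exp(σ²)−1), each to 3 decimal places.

σ ≈ 0.585, CV ≈ 0.639

If T ~ Lognormal(μ,σ) then ln T ~ Normal(μ,σ), so the p-quantile of ln T is μ + z_p·σ.
ln(58.9) = 4.076 and ln(217) = 5.38; z_{0.25} = -0.6745, z_{0.94} = 1.555.
σ = (5.38 − 4.076)/(1.555 − (-0.6745)) = 0.585.
μ = 4.076 − (-0.6745)·0.585 = 4.470.
CV = √(exp(σ²)−1) = √(exp(0.3422)−1) = 0.639.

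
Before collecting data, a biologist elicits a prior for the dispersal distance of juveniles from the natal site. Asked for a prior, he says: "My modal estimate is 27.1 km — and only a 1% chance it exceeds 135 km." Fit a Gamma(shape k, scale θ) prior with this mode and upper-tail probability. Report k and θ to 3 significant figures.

Gamma(k,θ) with k>1 has mode (k−1)θ, so θ = 27.1/(k−1).
Need P(X < 135) = 0.99 with θ tied to k this way. Start at k = 2, θ = 27.1: P(X<135) ≈ 0.959.
Too low — raise k to concentrate. Iterating converges to k ≈ 2.52.
Then θ = 27.1/(2.52−1) ≈ 17.8.

k ≈ 2.52, θ ≈ 17.8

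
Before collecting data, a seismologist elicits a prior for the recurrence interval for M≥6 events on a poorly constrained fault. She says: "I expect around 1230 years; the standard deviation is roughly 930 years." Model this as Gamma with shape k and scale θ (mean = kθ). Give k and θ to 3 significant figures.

For Gamma(k, scale θ): mean = kθ, variance = kθ², so CV = 1/√k.
CV = SD/mean = 930/1230 = 0.7561, hence k = 1/CV² = 1.75.
Then θ = mean/k = 1230/1.75 = 703.

k ≈ 1.75, θ ≈ 703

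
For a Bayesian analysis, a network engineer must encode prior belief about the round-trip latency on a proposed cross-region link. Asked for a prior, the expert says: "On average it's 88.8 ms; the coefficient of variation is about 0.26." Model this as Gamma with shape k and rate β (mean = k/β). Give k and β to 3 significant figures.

For Gamma(k, rate β): mean = k/β, variance = k/β², so CV = 1/√k.
CV = 0.26, hence k = 1/CV² = 14.8.
Then β = k/mean = 14.8/88.8 = 0.167.

k ≈ 14.8, β ≈ 0.167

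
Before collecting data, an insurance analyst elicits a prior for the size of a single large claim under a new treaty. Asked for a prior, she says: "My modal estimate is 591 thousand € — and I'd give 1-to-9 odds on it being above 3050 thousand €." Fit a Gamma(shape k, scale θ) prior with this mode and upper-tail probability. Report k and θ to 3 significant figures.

k ≈ 1.65, θ ≈ 907

Gamma(k,θ) with k>1 has mode (k−1)θ, so θ = 591/(k−1).
Need P(X < 3050) = 0.9 with θ tied to k this way. Start at k = 2, θ = 591: P(X<3050) ≈ 0.965.
Too high — lower k to spread out. Iterating converges to k ≈ 1.65.
Then θ = 591/(1.65−1) ≈ 907.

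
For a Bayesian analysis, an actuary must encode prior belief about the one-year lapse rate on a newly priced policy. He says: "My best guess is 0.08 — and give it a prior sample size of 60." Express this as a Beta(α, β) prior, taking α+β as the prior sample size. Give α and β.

α = 4.8, β = 55.2

Under the effective-sample-size interpretation, Beta(α, β) has prior mean α/(α+β) and prior sample size α+β.
So α+β = 60 and α/(α+β) = 0.08, giving α = 0.08·60 = 4.8 and β = 60 − 4.8 = 55.2.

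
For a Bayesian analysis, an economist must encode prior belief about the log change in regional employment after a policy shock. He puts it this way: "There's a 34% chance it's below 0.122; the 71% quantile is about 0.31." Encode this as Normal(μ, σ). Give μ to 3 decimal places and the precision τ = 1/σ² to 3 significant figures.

For Normal(μ,σ), the p-quantile is μ + z_p·σ. Here z_{0.34} = -0.4125, z_{0.71} = 0.5534.
So 0.122 = μ − 0.4125σ and 0.31 = μ + 0.5534σ.
Subtracting: σ = (0.31 − 0.122)/(0.5534 − (-0.4125)) = 0.195.
Then μ = 0.122 − (-0.4125)·0.195 = 0.202.
Precision τ = 1/σ² = 1/0.1946² = 26.4.

μ = 0.202, τ = 26.4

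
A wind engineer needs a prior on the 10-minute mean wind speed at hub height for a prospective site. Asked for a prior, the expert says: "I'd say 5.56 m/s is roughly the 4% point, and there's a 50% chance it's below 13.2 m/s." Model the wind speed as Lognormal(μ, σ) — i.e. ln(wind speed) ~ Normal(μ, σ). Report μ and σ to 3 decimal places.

μ ≈ 2.580, σ ≈ 0.494

If T ~ Lognormal(μ,σ) then ln T ~ Normal(μ,σ), so the p-quantile of ln T is μ + z_p·σ.
ln(5.56) = 1.716 and ln(13.2) = 2.58; z_{0.04} = -1.751, z_{0.5} = 0.
σ = (2.58 − 1.716)/(0 − (-1.751)) = 0.494.
μ = 1.716 − (-1.751)·0.494 = 2.580.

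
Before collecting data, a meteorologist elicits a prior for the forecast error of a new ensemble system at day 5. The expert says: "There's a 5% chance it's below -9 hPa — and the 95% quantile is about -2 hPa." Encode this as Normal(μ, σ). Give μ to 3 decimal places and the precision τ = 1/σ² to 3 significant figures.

The p-quantile of Normal(μ,σ) is μ + z_p·σ, with z_{0.05} = -1.645 and z_{0.95} = 1.645.
Eliminate σ: μ = (z₂·x₁ − z₁·x₂)/(z₂ − z₁) = (1.645·-9 − (-1.645)·-2)/3.29 = -5.500.
Then σ = (x₂ − x₁)/(z₂ − z₁) = (-2 − -9)/3.29 = 2.128.
Precision τ = 1/σ² = 1/2.128² = 0.221.

μ = -5.500, τ = 0.221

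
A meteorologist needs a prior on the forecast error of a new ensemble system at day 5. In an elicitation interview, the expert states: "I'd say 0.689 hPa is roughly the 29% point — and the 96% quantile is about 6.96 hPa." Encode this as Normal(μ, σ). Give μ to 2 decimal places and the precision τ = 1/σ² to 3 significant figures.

μ = 2.20, τ = 0.135

For Normal(μ,σ), the p-quantile is μ + z_p·σ. Here z_{0.29} = -0.5534, z_{0.96} = 1.751.
So 0.689 = μ − 0.5534σ and 6.96 = μ + 1.751σ.
Subtracting: σ = (6.96 − 0.689)/(1.751 − (-0.5534)) = 2.72.
Then μ = 0.689 − (-0.5534)·2.72 = 2.20.
Precision τ = 1/σ² = 1/2.722² = 0.135.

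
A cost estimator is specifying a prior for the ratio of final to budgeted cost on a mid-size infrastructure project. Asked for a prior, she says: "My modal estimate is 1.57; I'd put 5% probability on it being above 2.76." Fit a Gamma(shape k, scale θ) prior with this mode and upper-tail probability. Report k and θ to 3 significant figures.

Gamma(k,θ) with k>1 has mode (k−1)θ, so θ = 1.57/(k−1).
Need P(X < 2.76) = 0.95 with θ tied to k this way. Start at k = 2, θ = 1.57: P(X<2.76) ≈ 0.525.
Too low — raise k to concentrate. Iterating converges to k ≈ 9.76.
Then θ = 1.57/(9.76−1) ≈ 0.179.

k ≈ 9.76, θ ≈ 0.179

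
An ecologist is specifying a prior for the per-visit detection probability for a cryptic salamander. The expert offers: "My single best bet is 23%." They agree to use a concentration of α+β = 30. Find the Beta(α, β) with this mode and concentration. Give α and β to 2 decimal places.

For α,β > 1 the Beta mode is (α−1)/(α+β−2). With α+β = 30, the mode is (α−1)/28.
Set (α−1)/28 = 0.23 → α = 1 + 0.23·28 = 7.44.
β = 30 − α = 22.56.

α = 7.44, β = 22.56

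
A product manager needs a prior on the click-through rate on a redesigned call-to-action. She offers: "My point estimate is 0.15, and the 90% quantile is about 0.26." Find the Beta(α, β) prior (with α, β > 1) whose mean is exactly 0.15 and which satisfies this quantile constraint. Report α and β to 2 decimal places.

α ≈ 2.81, β ≈ 15.95

With mean 0.15 fixed, write α = 0.15s, β = 0.85s where s = α+β.
Need P(θ < 0.26) = 0.9 under Beta(0.15s, 0.85s). Normal approximation: (q−m)/√(m(1−m)/s) ≈ z_{0.9} = 1.28, so s ≈ 0.15·0.85·(1.28)²/(0.26−0.15)² = 17.3.
At s = 17.3: P(θ<0.26) ≈ 0.893. Adjusting to match 0.9 gives s ≈ 18.76.
So α = 0.15·18.76 ≈ 2.81, β = 0.85·18.76 ≈ 15.95.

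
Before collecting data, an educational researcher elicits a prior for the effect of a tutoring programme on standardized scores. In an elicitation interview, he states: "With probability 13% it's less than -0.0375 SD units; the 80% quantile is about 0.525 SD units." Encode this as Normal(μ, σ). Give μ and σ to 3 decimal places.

For Normal(μ,σ), the p-quantile is μ + z_p·σ. Here z_{0.13} = -1.126, z_{0.8} = 0.8416.
So -0.0375 = μ − 1.126σ and 0.525 = μ + 0.8416σ.
Subtracting: σ = (0.525 − -0.0375)/(0.8416 − (-1.126)) = 0.286.
Then μ = -0.0375 − (-1.126)·0.286 = 0.284.

μ = 0.284, σ = 0.286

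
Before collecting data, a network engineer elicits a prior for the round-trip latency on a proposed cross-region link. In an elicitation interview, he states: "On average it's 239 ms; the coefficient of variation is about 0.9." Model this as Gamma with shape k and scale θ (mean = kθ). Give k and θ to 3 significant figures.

For Gamma(k, scale θ): mean = kθ, variance = kθ², so CV = 1/√k.
CV = 0.9, hence k = 1/CV² = 1.23.
Then θ = mean/k = 239/1.23 = 194.

k ≈ 1.23, θ ≈ 194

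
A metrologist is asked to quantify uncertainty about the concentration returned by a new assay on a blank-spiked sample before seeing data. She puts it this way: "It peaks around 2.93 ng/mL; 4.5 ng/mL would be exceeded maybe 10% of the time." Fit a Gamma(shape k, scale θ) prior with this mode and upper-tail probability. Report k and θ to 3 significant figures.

Gamma(k,θ) with k>1 has mode (k−1)θ, so θ = 2.93/(k−1).
Need P(X < 4.5) = 0.9 with θ tied to k this way. Start at k = 2, θ = 2.93: P(X<4.5) ≈ 0.454.
Too low — raise k to concentrate. Iterating converges to k ≈ 11.1.
Then θ = 2.93/(11.1−1) ≈ 0.289.

k ≈ 11.1, θ ≈ 0.289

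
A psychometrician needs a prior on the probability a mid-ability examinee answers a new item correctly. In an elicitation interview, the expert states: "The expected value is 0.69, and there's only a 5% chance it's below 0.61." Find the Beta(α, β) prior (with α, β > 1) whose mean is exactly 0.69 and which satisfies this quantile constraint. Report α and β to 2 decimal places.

With mean 0.69 fixed, write α = 0.69s, β = 0.31s where s = α+β.
Need P(θ < 0.61) = 0.05 under Beta(0.69s, 0.31s). Normal approximation: (q−m)/√(m(1−m)/s) ≈ z_{0.05} = -1.64, so s ≈ 0.69·0.31·(-1.64)²/(0.61−0.69)² = 90.4.
At s = 90.4: P(θ<0.61) ≈ 0.054. Adjusting to match 0.05 gives s ≈ 94.81.
So α = 0.69·94.81 ≈ 65.42, β = 0.31·94.81 ≈ 29.39.

α ≈ 65.42, β ≈ 29.39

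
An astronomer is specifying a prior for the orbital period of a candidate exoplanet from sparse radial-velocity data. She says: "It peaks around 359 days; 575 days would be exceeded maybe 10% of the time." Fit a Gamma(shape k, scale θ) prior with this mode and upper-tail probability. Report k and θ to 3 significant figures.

k ≈ 9.47, θ ≈ 42.4

Gamma(k,θ) with k>1 has mode (k−1)θ, so θ = 359/(k−1).
Need P(X < 575) = 0.9 with θ tied to k this way. Start at k = 2, θ = 359: P(X<575) ≈ 0.476.
Too low — raise k to concentrate. Iterating converges to k ≈ 9.47.
Then θ = 359/(9.47−1) ≈ 42.4.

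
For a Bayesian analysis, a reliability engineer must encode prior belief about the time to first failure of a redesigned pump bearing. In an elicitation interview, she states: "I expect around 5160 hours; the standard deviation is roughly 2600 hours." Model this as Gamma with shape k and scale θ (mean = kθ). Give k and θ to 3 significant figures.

k ≈ 3.94, θ ≈ 1310

For Gamma(k, scale θ): mean = kθ, variance = kθ², so CV = 1/√k.
CV = SD/mean = 2600/5160 = 0.5039, hence k = 1/CV² = 3.94.
Then θ = mean/k = 5160/3.94 = 1310.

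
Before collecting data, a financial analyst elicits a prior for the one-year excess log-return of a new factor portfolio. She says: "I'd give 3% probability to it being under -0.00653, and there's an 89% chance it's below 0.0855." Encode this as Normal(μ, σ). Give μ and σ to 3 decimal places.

μ = 0.049, σ = 0.030

The p-quantile of Normal(μ,σ) is μ + z_p·σ, with z_{0.03} = -1.881 and z_{0.89} = 1.227.
Eliminate σ: μ = (z₂·x₁ − z₁·x₂)/(z₂ − z₁) = (1.227·-0.00653 − (-1.881)·0.0855)/3.107 = 0.049.
Then σ = (x₂ − x₁)/(z₂ − z₁) = (0.0855 − -0.00653)/3.107 = 0.030.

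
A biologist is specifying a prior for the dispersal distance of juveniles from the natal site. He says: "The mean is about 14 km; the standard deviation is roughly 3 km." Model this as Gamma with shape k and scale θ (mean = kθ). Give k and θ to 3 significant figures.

For Gamma(k, scale θ): mean = kθ, variance = kθ², so CV = 1/√k.
CV = SD/mean = 3/14 = 0.2143, hence k = 1/CV² = 21.8.
Then θ = mean/k = 14/21.8 = 0.643.

k ≈ 21.8, θ ≈ 0.643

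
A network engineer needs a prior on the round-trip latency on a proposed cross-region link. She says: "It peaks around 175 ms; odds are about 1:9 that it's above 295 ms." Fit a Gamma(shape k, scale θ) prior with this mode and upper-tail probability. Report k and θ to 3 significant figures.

k ≈ 7.94, θ ≈ 25.2

Gamma(k,θ) with k>1 has mode (k−1)θ, so θ = 175/(k−1).
Need P(X < 295) = 0.9 with θ tied to k this way. Start at k = 2, θ = 175: P(X<295) ≈ 0.502.
Too low — raise k to concentrate. Iterating converges to k ≈ 7.94.
Then θ = 175/(7.94−1) ≈ 25.2.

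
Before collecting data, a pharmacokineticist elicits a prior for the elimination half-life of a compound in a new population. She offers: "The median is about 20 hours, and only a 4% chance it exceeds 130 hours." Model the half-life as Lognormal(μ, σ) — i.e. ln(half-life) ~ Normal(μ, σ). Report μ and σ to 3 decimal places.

If T ~ Lognormal(μ,σ) then ln T ~ Normal(μ,σ), so the p-quantile of ln T is μ + z_p·σ.
ln(20) = 2.996 and ln(130) = 4.868; z_{0.5} = 0, z_{0.96} = 1.751.
σ = (4.868 − 2.996)/(1.751 − (0)) = 1.069.
μ = 2.996 − (0)·1.069 = 2.996.

μ ≈ 2.996, σ ≈ 1.069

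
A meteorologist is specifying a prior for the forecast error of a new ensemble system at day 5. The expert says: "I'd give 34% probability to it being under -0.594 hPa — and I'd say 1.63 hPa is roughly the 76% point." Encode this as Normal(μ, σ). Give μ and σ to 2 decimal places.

The p-quantile of Normal(μ,σ) is μ + z_p·σ, with z_{0.34} = -0.4125 and z_{0.76} = 0.7063.
Eliminate σ: μ = (z₂·x₁ − z₁·x₂)/(z₂ − z₁) = (0.7063·-0.594 − (-0.4125)·1.63)/1.119 = 0.23.
Then σ = (x₂ − x₁)/(z₂ − z₁) = (1.63 − -0.594)/1.119 = 1.99.

μ = 0.23, σ = 1.99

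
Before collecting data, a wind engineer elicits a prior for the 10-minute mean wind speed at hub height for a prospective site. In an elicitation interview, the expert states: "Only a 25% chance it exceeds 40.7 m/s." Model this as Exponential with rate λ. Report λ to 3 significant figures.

λ ≈ 0.0341

P(T > 40.7) = e^(−λ·40.7) = 0.25, so λ = −ln(0.25)/40.7 = 0.0341.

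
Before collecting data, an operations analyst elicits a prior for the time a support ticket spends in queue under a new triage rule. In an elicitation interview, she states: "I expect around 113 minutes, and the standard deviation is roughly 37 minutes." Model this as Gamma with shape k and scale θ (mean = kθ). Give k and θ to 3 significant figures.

For Gamma(k, scale θ): mean = kθ, variance = kθ², so CV = 1/√k.
CV = SD/mean = 37/113 = 0.3274, hence k = 1/CV² = 9.33.
Then θ = mean/k = 113/9.33 = 12.1.

k ≈ 9.33, θ ≈ 12.1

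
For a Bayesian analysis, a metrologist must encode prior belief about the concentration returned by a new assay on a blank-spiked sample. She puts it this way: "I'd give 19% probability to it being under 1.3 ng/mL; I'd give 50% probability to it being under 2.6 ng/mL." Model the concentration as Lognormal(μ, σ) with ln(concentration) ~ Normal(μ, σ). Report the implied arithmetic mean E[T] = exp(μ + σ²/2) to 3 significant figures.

If T ~ Lognormal(μ,σ) then ln T ~ Normal(μ,σ), so the p-quantile of ln T is μ + z_p·σ.
ln(1.3) = 0.2624 and ln(2.6) = 0.9555; z_{0.19} = -0.8779, z_{0.5} = 0.
σ = (0.9555 − 0.2624)/(0 − (-0.8779)) = 0.790.
μ = 0.2624 − (-0.8779)·0.790 = 0.956.
E[T] = exp(μ + σ²/2) = exp(0.956 + 0.3117) = 3.55 ng/mL.

E[T] ≈ 3.55 ng/mL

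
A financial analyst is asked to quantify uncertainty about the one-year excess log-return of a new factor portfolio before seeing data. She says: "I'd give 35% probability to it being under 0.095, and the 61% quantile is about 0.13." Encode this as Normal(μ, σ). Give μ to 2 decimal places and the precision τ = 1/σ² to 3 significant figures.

The p-quantile of Normal(μ,σ) is μ + z_p·σ, with z_{0.35} = -0.3853 and z_{0.61} = 0.2793.
Eliminate σ: μ = (z₂·x₁ − z₁·x₂)/(z₂ − z₁) = (0.2793·0.095 − (-0.3853)·0.13)/0.6646 = 0.12.
Then σ = (x₂ − x₁)/(z₂ − z₁) = (0.13 − 0.095)/0.6646 = 0.05.
Precision τ = 1/σ² = 1/0.05266² = 361.

μ = 0.12, τ = 361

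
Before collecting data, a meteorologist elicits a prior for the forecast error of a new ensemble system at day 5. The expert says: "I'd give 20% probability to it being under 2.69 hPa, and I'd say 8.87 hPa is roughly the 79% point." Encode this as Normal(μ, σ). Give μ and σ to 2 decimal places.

μ = 5.85, σ = 3.75

The p-quantile of Normal(μ,σ) is μ + z_p·σ, with z_{0.2} = -0.8416 and z_{0.79} = 0.8064.
Eliminate σ: μ = (z₂·x₁ − z₁·x₂)/(z₂ − z₁) = (0.8064·2.69 − (-0.8416)·8.87)/1.648 = 5.85.
Then σ = (x₂ − x₁)/(z₂ − z₁) = (8.87 − 2.69)/1.648 = 3.75.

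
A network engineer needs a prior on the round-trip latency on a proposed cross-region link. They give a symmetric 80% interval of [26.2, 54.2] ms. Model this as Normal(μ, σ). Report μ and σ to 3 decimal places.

μ = 40.200, σ = 10.924

A symmetric 80% interval runs μ ± z·σ with z = 1.282.
Half-width = 14, so σ = 14/1.282 = 10.924.
μ is the interval midpoint, 40.200.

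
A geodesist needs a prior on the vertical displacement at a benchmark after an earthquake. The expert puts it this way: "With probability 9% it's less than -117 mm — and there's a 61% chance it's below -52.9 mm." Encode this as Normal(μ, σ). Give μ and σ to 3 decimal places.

For Normal(μ,σ), the p-quantile is μ + z_p·σ. Here z_{0.09} = -1.341, z_{0.61} = 0.2793.
So -117 = μ − 1.341σ and -52.9 = μ + 0.2793σ.
Subtracting: σ = (-52.9 − -117)/(0.2793 − (-1.341)) = 39.566.
Then μ = -117 − (-1.341)·39.566 = -63.952.

μ = -63.952, σ = 39.566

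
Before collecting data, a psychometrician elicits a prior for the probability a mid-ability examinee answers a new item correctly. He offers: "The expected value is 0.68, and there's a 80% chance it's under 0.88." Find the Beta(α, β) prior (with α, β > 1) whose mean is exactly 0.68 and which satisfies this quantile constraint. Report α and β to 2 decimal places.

α ≈ 2.64, β ≈ 1.24

With mean 0.68 fixed, write α = 0.68s, β = 0.32s where s = α+β.
Need P(θ < 0.88) = 0.8 under Beta(0.68s, 0.32s). Normal approximation: (q−m)/√(m(1−m)/s) ≈ z_{0.8} = 0.842, so s ≈ 0.68·0.32·(0.842)²/(0.88−0.68)² = 3.9.
At s = 3.9: P(θ<0.88) ≈ 0.799. Adjusting to match 0.8 gives s ≈ 3.89.
So α = 0.68·3.89 ≈ 2.64, β = 0.32·3.89 ≈ 1.24.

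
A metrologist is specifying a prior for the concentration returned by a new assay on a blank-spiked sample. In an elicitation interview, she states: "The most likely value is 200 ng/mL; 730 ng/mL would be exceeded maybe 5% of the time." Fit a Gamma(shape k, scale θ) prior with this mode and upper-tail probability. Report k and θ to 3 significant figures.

Gamma(k,θ) with k>1 has mode (k−1)θ, so θ = 200/(k−1).
Need P(X < 730) = 0.95 with θ tied to k this way. Start at k = 2, θ = 200: P(X<730) ≈ 0.879.
Too low — raise k to concentrate. Iterating converges to k ≈ 2.53.
Then θ = 200/(2.53−1) ≈ 131.

k ≈ 2.53, θ ≈ 131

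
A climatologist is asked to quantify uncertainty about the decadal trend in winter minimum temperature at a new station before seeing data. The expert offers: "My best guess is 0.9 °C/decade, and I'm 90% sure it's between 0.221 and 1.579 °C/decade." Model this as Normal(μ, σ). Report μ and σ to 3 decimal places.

A symmetric 90% interval runs μ ± z·σ with z = 1.645.
Half-width = 0.679, so σ = 0.679/1.645 = 0.413.
μ is the stated best guess, 0.900.

μ = 0.900, σ = 0.413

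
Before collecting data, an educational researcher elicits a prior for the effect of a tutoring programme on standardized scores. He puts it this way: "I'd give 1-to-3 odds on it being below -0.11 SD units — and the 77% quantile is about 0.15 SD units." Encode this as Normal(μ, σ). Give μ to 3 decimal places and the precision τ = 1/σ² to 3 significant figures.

The p-quantile of Normal(μ,σ) is μ + z_p·σ, with z_{0.25} = -0.6745 and z_{0.77} = 0.7388.
Eliminate σ: μ = (z₂·x₁ − z₁·x₂)/(z₂ − z₁) = (0.7388·-0.11 − (-0.6745)·0.15)/1.413 = 0.014.
Then σ = (x₂ − x₁)/(z₂ − z₁) = (0.15 − -0.11)/1.413 = 0.184.
Precision τ = 1/σ² = 1/0.184² = 29.5.

μ = 0.014, τ = 29.5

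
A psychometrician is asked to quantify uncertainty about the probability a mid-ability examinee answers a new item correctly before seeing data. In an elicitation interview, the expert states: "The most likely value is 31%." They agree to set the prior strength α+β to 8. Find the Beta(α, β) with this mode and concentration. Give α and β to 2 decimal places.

For α,β > 1 the Beta mode is (α−1)/(α+β−2). With α+β = 8, the mode is (α−1)/6.
Set (α−1)/6 = 0.31 → α = 1 + 0.31·6 = 2.86.
β = 8 − α = 5.14.

α = 2.86, β = 5.14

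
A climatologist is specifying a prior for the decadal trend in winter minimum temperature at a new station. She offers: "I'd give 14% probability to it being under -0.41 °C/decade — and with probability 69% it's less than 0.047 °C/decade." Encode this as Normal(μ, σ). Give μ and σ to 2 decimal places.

The p-quantile of Normal(μ,σ) is μ + z_p·σ, with z_{0.14} = -1.08 and z_{0.69} = 0.4959.
Eliminate σ: μ = (z₂·x₁ − z₁·x₂)/(z₂ − z₁) = (0.4959·-0.41 − (-1.08)·0.047)/1.576 = -0.10.
Then σ = (x₂ − x₁)/(z₂ − z₁) = (0.047 − -0.41)/1.576 = 0.29.

μ = -0.10, σ = 0.29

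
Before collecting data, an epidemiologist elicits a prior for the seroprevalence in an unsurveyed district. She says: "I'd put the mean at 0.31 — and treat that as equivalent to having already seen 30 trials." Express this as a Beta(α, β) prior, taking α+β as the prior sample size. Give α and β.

α = 9.3, β = 20.7

Under the effective-sample-size interpretation, Beta(α, β) has prior mean α/(α+β) and prior sample size α+β.
So α+β = 30 and α/(α+β) = 0.31, giving α = 0.31·30 = 9.3 and β = 30 − 9.3 = 20.7.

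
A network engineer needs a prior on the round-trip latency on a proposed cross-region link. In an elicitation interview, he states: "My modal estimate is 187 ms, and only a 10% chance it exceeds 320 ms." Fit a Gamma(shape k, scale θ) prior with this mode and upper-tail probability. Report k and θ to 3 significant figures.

k ≈ 7.56, θ ≈ 28.5

Gamma(k,θ) with k>1 has mode (k−1)θ, so θ = 187/(k−1).
Need P(X < 320) = 0.9 with θ tied to k this way. Start at k = 2, θ = 187: P(X<320) ≈ 0.510.
Too low — raise k to concentrate. Iterating converges to k ≈ 7.56.
Then θ = 187/(7.56−1) ≈ 28.5.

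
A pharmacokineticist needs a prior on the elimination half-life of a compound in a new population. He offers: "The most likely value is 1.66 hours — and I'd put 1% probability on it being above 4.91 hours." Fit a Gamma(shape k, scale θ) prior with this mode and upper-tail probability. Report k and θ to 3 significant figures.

k ≈ 4.84, θ ≈ 0.432

Gamma(k,θ) with k>1 has mode (k−1)θ, so θ = 1.66/(k−1).
Need P(X < 4.91) = 0.99 with θ tied to k this way. Start at k = 2, θ = 1.66: P(X<4.91) ≈ 0.794.
Too low — raise k to concentrate. Iterating converges to k ≈ 4.84.
Then θ = 1.66/(4.84−1) ≈ 0.432.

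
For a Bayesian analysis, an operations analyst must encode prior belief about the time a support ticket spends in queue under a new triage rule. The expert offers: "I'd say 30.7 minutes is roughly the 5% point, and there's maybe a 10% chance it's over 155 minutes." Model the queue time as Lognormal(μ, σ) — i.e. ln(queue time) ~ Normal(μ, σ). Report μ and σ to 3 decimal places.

If T ~ Lognormal(μ,σ) then ln T ~ Normal(μ,σ), so the p-quantile of ln T is μ + z_p·σ.
ln(30.7) = 3.424 and ln(155) = 5.043; z_{0.05} = -1.645, z_{0.9} = 1.282.
σ = (5.043 − 3.424)/(1.282 − (-1.645)) = 0.553.
μ = 3.424 − (-1.645)·0.553 = 4.334.

μ ≈ 4.334, σ ≈ 0.553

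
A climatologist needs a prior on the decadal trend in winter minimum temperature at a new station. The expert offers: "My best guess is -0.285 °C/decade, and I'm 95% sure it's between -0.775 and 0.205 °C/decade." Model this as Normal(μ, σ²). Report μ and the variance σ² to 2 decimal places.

A symmetric 95% interval runs μ ± z·σ with z = 1.96.
Half-width = 0.49, so σ = 0.49/1.96 = 0.250 and σ² = 0.06.
μ is the stated best guess, -0.28.

μ = -0.28, σ² = 0.06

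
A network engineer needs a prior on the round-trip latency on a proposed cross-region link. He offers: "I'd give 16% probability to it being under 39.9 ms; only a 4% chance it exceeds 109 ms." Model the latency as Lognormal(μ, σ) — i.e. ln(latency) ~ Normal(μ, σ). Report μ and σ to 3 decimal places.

If T ~ Lognormal(μ,σ) then ln T ~ Normal(μ,σ), so the p-quantile of ln T is μ + z_p·σ.
ln(39.9) = 3.686 and ln(109) = 4.691; z_{0.16} = -0.9945, z_{0.96} = 1.751.
σ = (4.691 − 3.686)/(1.751 − (-0.9945)) = 0.366.
μ = 3.686 − (-0.9945)·0.366 = 4.050.

μ ≈ 4.050, σ ≈ 0.366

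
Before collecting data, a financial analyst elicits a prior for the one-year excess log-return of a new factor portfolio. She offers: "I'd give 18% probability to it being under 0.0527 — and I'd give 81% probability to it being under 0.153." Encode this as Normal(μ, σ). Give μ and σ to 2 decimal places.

μ = 0.10, σ = 0.06

For Normal(μ,σ), the p-quantile is μ + z_p·σ. Here z_{0.18} = -0.9154, z_{0.81} = 0.8779.
So 0.0527 = μ − 0.9154σ and 0.153 = μ + 0.8779σ.
Subtracting: σ = (0.153 − 0.0527)/(0.8779 − (-0.9154)) = 0.06.
Then μ = 0.0527 − (-0.9154)·0.06 = 0.10.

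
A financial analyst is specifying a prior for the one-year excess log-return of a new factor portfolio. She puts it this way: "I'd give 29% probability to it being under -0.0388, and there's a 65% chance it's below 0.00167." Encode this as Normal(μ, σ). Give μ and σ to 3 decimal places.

For Normal(μ,σ), the p-quantile is μ + z_p·σ. Here z_{0.29} = -0.5534, z_{0.65} = 0.3853.
So -0.0388 = μ − 0.5534σ and 0.00167 = μ + 0.3853σ.
Subtracting: σ = (0.00167 − -0.0388)/(0.3853 − (-0.5534)) = 0.043.
Then μ = -0.0388 − (-0.5534)·0.043 = -0.015.

μ = -0.015, σ = 0.043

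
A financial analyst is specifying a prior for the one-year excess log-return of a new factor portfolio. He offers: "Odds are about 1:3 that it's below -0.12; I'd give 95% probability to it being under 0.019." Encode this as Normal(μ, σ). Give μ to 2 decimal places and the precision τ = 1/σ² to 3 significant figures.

μ = -0.08, τ = 278

For Normal(μ,σ), the p-quantile is μ + z_p·σ. Here z_{0.25} = -0.6745, z_{0.95} = 1.645.
So -0.12 = μ − 0.6745σ and 0.019 = μ + 1.645σ.
Subtracting: σ = (0.019 − -0.12)/(1.645 − (-0.6745)) = 0.06.
Then μ = -0.12 − (-0.6745)·0.06 = -0.08.
Precision τ = 1/σ² = 1/0.05993² = 278.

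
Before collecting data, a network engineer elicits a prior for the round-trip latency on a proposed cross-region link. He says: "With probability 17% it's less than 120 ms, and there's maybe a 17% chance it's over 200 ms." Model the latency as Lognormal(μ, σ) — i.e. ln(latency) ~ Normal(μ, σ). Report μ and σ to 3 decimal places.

If T ~ Lognormal(μ,σ) then ln T ~ Normal(μ,σ), so the p-quantile of ln T is μ + z_p·σ.
ln(120) = 4.787 and ln(200) = 5.298; z_{0.17} = -0.9542, z_{0.83} = 0.9542.
σ = (5.298 − 4.787)/(0.9542 − (-0.9542)) = 0.268.
μ = 4.787 − (-0.9542)·0.268 = 5.043.

μ ≈ 5.043, σ ≈ 0.268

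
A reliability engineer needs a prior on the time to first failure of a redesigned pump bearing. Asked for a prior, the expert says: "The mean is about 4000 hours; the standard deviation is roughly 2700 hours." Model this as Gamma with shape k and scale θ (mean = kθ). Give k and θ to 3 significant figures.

k ≈ 2.19, θ ≈ 1820

For Gamma(k, scale θ): mean = kθ, variance = kθ², so CV = 1/√k.
CV = SD/mean = 2700/4000 = 0.675, hence k = 1/CV² = 2.19.
Then θ = mean/k = 4000/2.19 = 1820.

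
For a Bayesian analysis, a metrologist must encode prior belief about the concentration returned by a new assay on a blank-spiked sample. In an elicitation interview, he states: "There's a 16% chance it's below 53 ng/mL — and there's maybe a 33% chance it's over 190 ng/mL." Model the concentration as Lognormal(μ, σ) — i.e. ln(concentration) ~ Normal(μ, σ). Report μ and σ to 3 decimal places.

If T ~ Lognormal(μ,σ) then ln T ~ Normal(μ,σ), so the p-quantile of ln T is μ + z_p·σ.
ln(53) = 3.97 and ln(190) = 5.247; z_{0.16} = -0.9945, z_{0.67} = 0.4399.
σ = (5.247 − 3.97)/(0.4399 − (-0.9945)) = 0.890.
μ = 3.97 − (-0.9945)·0.890 = 4.855.

μ ≈ 4.855, σ ≈ 0.890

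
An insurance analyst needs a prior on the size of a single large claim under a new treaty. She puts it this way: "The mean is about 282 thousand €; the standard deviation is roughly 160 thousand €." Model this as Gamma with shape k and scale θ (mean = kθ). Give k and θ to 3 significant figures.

k ≈ 3.11, θ ≈ 90.8

For Gamma(k, scale θ): mean = kθ, variance = kθ², so CV = 1/√k.
CV = SD/mean = 160/282 = 0.5674, hence k = 1/CV² = 3.11.
Then θ = mean/k = 282/3.11 = 90.8.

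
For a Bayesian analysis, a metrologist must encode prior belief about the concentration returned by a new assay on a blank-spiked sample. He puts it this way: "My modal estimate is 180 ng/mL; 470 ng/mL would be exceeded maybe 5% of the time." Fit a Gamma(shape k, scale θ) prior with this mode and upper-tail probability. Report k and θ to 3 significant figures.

k ≈ 3.93, θ ≈ 61.4

Gamma(k,θ) with k>1 has mode (k−1)θ, so θ = 180/(k−1).
Need P(X < 470) = 0.95 with θ tied to k this way. Start at k = 2, θ = 180: P(X<470) ≈ 0.735.
Too low — raise k to concentrate. Iterating converges to k ≈ 3.93.
Then θ = 180/(3.93−1) ≈ 61.4.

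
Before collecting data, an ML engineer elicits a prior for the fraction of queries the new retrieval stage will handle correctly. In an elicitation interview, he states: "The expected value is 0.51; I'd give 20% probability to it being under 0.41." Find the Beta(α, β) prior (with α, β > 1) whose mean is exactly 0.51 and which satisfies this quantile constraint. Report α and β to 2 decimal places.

With mean 0.51 fixed, write α = 0.51s, β = 0.49s where s = α+β.
Need P(θ < 0.41) = 0.2 under Beta(0.51s, 0.49s). Normal approximation: (q−m)/√(m(1−m)/s) ≈ z_{0.2} = -0.842, so s ≈ 0.51·0.49·(-0.842)²/(0.41−0.51)² = 17.7.
At s = 17.7: P(θ<0.41) ≈ 0.201. Adjusting to match 0.2 gives s ≈ 17.80.
So α = 0.51·17.80 ≈ 9.08, β = 0.49·17.80 ≈ 8.72.

α ≈ 9.08, β ≈ 8.72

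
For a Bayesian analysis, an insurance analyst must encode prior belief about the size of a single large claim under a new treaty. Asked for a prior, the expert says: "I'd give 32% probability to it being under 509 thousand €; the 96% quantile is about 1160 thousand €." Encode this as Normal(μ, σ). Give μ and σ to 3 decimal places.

The p-quantile of Normal(μ,σ) is μ + z_p·σ, with z_{0.32} = -0.4677 and z_{0.96} = 1.751.
Eliminate σ: μ = (z₂·x₁ − z₁·x₂)/(z₂ − z₁) = (1.751·509 − (-0.4677)·1160)/2.218 = 646.249.
Then σ = (x₂ − x₁)/(z₂ − z₁) = (1160 − 509)/2.218 = 293.457.

μ = 646.249, σ = 293.457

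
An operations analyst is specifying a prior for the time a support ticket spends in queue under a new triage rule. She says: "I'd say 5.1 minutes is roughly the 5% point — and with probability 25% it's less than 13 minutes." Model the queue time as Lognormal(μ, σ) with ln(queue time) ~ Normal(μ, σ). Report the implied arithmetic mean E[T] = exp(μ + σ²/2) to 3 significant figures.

If T ~ Lognormal(μ,σ) then ln T ~ Normal(μ,σ), so the p-quantile of ln T is μ + z_p·σ.
ln(5.1) = 1.629 and ln(13) = 2.565; z_{0.05} = -1.645, z_{0.25} = -0.6745.
σ = (2.565 − 1.629)/(-0.6745 − (-1.645)) = 0.964.
μ = 1.629 − (-1.645)·0.964 = 3.215.
E[T] = exp(μ + σ²/2) = exp(3.215 + 0.4649) = 39.7 minutes.

E[T] ≈ 39.7 minutes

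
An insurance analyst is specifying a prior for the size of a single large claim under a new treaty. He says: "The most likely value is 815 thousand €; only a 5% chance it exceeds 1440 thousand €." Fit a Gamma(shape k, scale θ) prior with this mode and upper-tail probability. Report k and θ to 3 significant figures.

Gamma(k,θ) with k>1 has mode (k−1)θ, so θ = 815/(k−1).
Need P(X < 1440) = 0.95 with θ tied to k this way. Start at k = 2, θ = 815: P(X<1440) ≈ 0.527.
Too low — raise k to concentrate. Iterating converges to k ≈ 9.61.
Then θ = 815/(9.61−1) ≈ 94.7.

k ≈ 9.61, θ ≈ 94.7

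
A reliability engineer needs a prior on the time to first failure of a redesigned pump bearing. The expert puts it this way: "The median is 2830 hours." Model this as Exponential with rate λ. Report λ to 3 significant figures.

Exponential median = ln 2 / λ, so λ = ln 2 / 2830.0 = 0.000245.

λ ≈ 0.000245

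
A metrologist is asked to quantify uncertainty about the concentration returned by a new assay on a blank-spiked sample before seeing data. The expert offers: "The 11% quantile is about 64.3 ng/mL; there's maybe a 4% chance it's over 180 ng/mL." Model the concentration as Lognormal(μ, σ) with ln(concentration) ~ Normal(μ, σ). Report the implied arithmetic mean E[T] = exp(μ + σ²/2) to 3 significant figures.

E[T] ≈ 104 ng/mL

If T ~ Lognormal(μ,σ) then ln T ~ Normal(μ,σ), so the p-quantile of ln T is μ + z_p·σ.
ln(64.3) = 4.164 and ln(180) = 5.193; z_{0.11} = -1.227, z_{0.96} = 1.751.
σ = (5.193 − 4.164)/(1.751 − (-1.227)) = 0.346.
μ = 4.164 − (-1.227)·0.346 = 4.588.
E[T] = exp(μ + σ²/2) = exp(4.588 + 0.0598) = 104 ng/mL.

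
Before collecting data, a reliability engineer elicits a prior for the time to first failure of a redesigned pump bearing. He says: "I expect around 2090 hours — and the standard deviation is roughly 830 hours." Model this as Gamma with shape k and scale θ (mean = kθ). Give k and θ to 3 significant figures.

k ≈ 6.34, θ ≈ 330

For Gamma(k, scale θ): mean = kθ, variance = kθ², so CV = 1/√k.
CV = SD/mean = 830/2090 = 0.3971, hence k = 1/CV² = 6.34.
Then θ = mean/k = 2090/6.34 = 330.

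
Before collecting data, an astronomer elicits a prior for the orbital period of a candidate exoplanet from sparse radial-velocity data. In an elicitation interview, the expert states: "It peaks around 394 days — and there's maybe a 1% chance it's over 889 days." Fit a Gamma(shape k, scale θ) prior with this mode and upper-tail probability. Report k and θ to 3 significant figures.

k ≈ 8.24, θ ≈ 54.4

Gamma(k,θ) with k>1 has mode (k−1)θ, so θ = 394/(k−1).
Need P(X < 889) = 0.99 with θ tied to k this way. Start at k = 2, θ = 394: P(X<889) ≈ 0.659.
Too low — raise k to concentrate. Iterating converges to k ≈ 8.24.
Then θ = 394/(8.24−1) ≈ 54.4.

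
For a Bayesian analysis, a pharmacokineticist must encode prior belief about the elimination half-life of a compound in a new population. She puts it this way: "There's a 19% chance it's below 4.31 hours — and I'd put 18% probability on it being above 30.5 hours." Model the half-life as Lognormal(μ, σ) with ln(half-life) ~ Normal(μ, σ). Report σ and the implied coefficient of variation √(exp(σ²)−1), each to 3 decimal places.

σ ≈ 1.091, CV ≈ 1.513

If T ~ Lognormal(μ,σ) then ln T ~ Normal(μ,σ), so the p-quantile of ln T is μ + z_p·σ.
ln(4.31) = 1.461 and ln(30.5) = 3.418; z_{0.19} = -0.8779, z_{0.82} = 0.9154.
σ = (3.418 − 1.461)/(0.9154 − (-0.8779)) = 1.091.
μ = 1.461 − (-0.8779)·1.091 = 2.419.
CV = √(exp(σ²)−1) = √(exp(1.1907)−1) = 1.513.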